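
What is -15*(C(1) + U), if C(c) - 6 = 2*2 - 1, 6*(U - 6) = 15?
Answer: -525/2 ≈ -262.50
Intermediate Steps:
U = 17/2 (U = 6 + (⅙)*15 = 6 + 5/2 = 17/2 ≈ 8.5000)
C(c) = 9 (C(c) = 6 + (2*2 - 1) = 6 + (4 - 1) = 6 + 3 = 9)
-15*(C(1) + U) = -15*(9 + 17/2) = -15*35/2 = -525/2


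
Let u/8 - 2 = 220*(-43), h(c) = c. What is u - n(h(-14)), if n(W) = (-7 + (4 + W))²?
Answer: -75953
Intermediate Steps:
n(W) = (-3 + W)²
u = -75664 (u = 16 + 8*(220*(-43)) = 16 + 8*(-9460) = 16 - 75680 = -75664)
u - n(h(-14)) = -75664 - (-3 - 14)² = -75664 - 1*(-17)² = -75664 - 1*289 = -75664 - 289 = -75953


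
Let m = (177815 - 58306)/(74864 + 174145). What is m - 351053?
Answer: -87415236968/249009 ≈ -3.5105e+5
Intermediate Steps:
m = 119509/249009 ≈ 0.47994
m - 351053 = 119509/249009 - 351053 = -87415236968/249009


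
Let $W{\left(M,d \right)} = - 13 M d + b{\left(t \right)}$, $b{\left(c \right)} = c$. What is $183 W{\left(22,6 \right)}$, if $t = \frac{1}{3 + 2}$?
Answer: $- \frac{1569957}{5} \approx -3.1399 \cdot 10^{5}$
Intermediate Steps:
$t = \frac{1}{5} \approx 0.2$
$W{\left(M,d \right)} = \frac{1}{5} - 13 M d$ ($W{\left(M,d \right)} = - 13 M d + \frac{1}{5} = \frac{1}{5} - 13 M d$)
$183 W{\left(22,6 \right)} = 183 \left(\frac{1}{5} - 286 \cdot 6\right) = 183 \left(\frac{1}{5} - 1716\right) = 183 \left(- \frac{8579}{5}\right) = - \frac{1569957}{5}$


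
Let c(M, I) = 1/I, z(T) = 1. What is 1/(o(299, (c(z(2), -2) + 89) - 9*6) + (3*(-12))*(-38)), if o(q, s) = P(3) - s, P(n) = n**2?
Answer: 2/2685 ≈ 0.00074488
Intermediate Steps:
o(q, s) = 9 - s (o(q, s) = 3**2 - s = 9 - s)
1/(o(299, (c(z(2), -2) + 89) - 9*6) + (3*(-12))*(-38)) = 1/((9 - ((1/(-2) + 89) - 9*6)) + (3*(-12))*(-38)) = 1/((9 - ((-1/2 + 89) - 54)) - 36*(-38)) = 1/((9 - (177/2 - 54)) + 1368) = 1/((9 - 1*69/2) + 1368) = 1/((9 - 69/2) + 1368) = 1/(-51/2 + 1368) = 1/(2685/2) = 2/2685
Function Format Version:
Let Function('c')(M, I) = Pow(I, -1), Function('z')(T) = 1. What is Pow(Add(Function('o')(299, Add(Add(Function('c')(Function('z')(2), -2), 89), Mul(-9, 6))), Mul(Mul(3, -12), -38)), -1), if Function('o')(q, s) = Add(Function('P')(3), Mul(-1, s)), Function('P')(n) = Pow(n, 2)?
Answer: Rational(2, 2685) ≈ 0.00074488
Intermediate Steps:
Function('o')(q, s) = Add(9, Mul(-1, s)) (Function('o')(q, s) = Add(Pow(3, 2), Mul(-1, s)) = Add(9, Mul(-1, s)))
Pow(Add(Function('o')(299, Add(Add(Function('c')(Function('z')(2), -2), 89), Mul(-9, 6))), Mul(Mul(3, -12), -38)), -1) = Pow(Add(Add(9, Mul(-1, Add(Add(Pow(-2, -1), 89), Mul(-9, 6)))), Mul(Mul(3, -12), -38)), -1) = Pow(Add(Add(9, Mul(-1, Add(Add(Rational(-1, 2), 89), -54))), Mul(-36, -38)), -1) = Pow(Add(Add(9, Mul(-1, Add(Rational(177, 2), -54))), 1368), -1) = Pow(Add(Add(9, Mul(-1, Rational(69, 2))), 1368), -1) = Pow(Add(Add(9, Rational(-69, 2)), 1368), -1) = Pow(Add(Rational(-51, 2), 1368), -1) = Pow(Rational(2685, 2), -1) = Rational(2, 2685)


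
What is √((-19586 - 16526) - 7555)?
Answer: I*√43667 ≈ 208.97*I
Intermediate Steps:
√((-19586 - 16526) - 7555) = √(-36112 - 7555) = √(-43667) = I*√43667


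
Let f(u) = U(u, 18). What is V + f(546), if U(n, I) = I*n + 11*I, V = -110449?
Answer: -100423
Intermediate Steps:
U(n, I) = 11*I + I*n
f(u) = 198 + 18*u (f(u) = 18*(11 + u) = 198 + 18*u)
V + f(546) = -110449 + (198 + 18*546) = -110449 + (198 + 9828) = -110449 + 10026 = -100423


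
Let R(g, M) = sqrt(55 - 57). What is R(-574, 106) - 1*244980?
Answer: -244980 + I*sqrt(2) ≈ -2.4498e+5 + 1.4142*I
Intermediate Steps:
R(g, M) = I*sqrt(2) (R(g, M) = sqrt(-2) = I*sqrt(2))
R(-574, 106) - 1*244980 = I*sqrt(2) - 1*244980 = I*sqrt(2) - 244980 = -244980 + I*sqrt(2)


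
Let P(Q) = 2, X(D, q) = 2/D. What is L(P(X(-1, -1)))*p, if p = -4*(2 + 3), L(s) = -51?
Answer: 1020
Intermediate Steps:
p = -20 (p = -4*5 = -20)
L(P(X(-1, -1)))*p = -51*(-20) = 1020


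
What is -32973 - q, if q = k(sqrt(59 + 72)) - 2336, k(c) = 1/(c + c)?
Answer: -30637 - sqrt(131)/262 ≈ -30637.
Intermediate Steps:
k(c) = 1/(2*c)
q = -2336 + sqrt(131)/262 (q = 1/(2*(sqrt(59 + 72))) - 2336 = 1/(2*(sqrt(131))) - 2336 = (sqrt(131)/131)/2 - 2336 = sqrt(131)/262 - 2336 = -2336 + sqrt(131)/262 ≈ -2336.0)
-32973 - q = -32973 - (-2336 + sqrt(131)/262) = -32973 + (2336 - sqrt(131)/262) = -30637 - sqrt(131)/262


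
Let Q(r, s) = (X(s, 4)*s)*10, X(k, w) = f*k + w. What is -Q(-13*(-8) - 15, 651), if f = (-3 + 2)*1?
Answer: 4211970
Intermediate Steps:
f = -1 (f = -1*1 = -1)
X(k, w) = w - k (X(k, w) = -k + w = w - k)
Q(r, s) = 10*s*(4 - s) (Q(r, s) = ((4 - s)*s)*10 = (s*(4 - s))*10 = 10*s*(4 - s))
-Q(-13*(-8) - 15, 651) = -10*651*(4 - 1*651) = -10*651*(4 - 651) = -10*651*(-647) = -1*(-4211970) = 4211970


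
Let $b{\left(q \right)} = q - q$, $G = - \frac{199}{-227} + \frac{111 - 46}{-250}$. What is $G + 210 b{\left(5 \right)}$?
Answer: $\frac{6999}{11350} \approx 0.61665$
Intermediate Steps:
$G = \frac{6999}{11350}$ ($G = \left(-199\right) \left(- \frac{1}{227}\right) + 65 \left(- \frac{1}{250}\right) = \frac{199}{227} - \frac{13}{50} = \frac{6999}{11350} \approx 0.61665$)
$b{\left(q \right)} = 0$
$G + 210 b{\left(5 \right)} = \frac{6999}{11350} + 210 \cdot 0 = \frac{6999}{11350} + 0 = \frac{6999}{11350}$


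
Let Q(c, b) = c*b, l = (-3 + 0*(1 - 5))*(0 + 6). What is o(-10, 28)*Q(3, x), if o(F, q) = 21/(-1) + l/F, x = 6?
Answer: -1728/5 ≈ -345.60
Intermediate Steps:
l = -18 (l = (-3 + 0*(-4))*6 = (-3 + 0)*6 = -3*6 = -18)
o(F, q) = -21 - 18/F (o(F, q) = 21/(-1) - 18/F = 21*(-1) - 18/F = -21 - 18/F)
Q(c, b) = b*c
o(-10, 28)*Q(3, x) = (-21 - 18/(-10))*(6*3) = (-21 - 18*(-⅒))*18 = (-21 + 9/5)*18 = -96/5*18 = -1728/5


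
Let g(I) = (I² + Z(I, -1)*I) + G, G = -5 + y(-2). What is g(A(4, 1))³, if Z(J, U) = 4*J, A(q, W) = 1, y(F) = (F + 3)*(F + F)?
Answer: -64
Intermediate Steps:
y(F) = 2*F*(3 + F) (y(F) = (3 + F)*(2*F) = 2*F*(3 + F))
G = -9 (G = -5 + 2*(-2)*(3 - 2) = -5 + 2*(-2)*1 = -5 - 4 = -9)
g(I) = -9 + 5*I² (g(I) = (I² + (4*I)*I) - 9 = (I² + 4*I²) - 9 = 5*I² - 9 = -9 + 5*I²)
g(A(4, 1))³ = (-9 + 5*1²)³ = (-9 + 5*1)³ = (-9 + 5)³ = (-4)³ = -64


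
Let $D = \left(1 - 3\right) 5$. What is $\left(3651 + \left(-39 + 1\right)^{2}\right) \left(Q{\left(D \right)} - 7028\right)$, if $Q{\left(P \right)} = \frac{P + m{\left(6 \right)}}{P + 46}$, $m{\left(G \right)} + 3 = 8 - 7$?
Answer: $- \frac{107428075}{3} \approx -3.5809 \cdot 10^{7}$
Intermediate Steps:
$m{\left(G \right)} = -2$ ($m{\left(G \right)} = -3 + \left(8 - 7\right) = -3 + 1 = -2$)
$D = -10$ ($D = \left(-2\right) 5 = -10$)
$Q{\left(P \right)} = \frac{-2 + P}{46 + P}$ ($Q{\left(P \right)} = \frac{P - 2}{P + 46} = \frac{-2 + P}{46 + P}$)
$\left(3651 + \left(-39 + 1\right)^{2}\right) \left(Q{\left(D \right)} - 7028\right) = \left(3651 + \left(-39 + 1\right)^{2}\right) \left(\frac{-2 - 10}{46 - 10} - 7028\right) = \left(3651 + \left(-38\right)^{2}\right) \left(\frac{1}{36} \left(-12\right) - 7028\right) = \left(3651 + 1444\right) \left(\frac{1}{36} \left(-12\right) - 7028\right) = 5095 \left(- \frac{1}{3} - 7028\right) = 5095 \left(- \frac{21085}{3}\right) = - \frac{107428075}{3}$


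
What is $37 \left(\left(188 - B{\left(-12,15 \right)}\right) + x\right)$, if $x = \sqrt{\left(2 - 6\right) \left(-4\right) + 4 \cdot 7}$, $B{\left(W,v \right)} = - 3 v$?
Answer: $8621 + 74 \sqrt{11} \approx 8866.4$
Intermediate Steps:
$x = 2 \sqrt{11}$ ($x = \sqrt{\left(-4\right) \left(-4\right) + 28} = \sqrt{16 + 28} = \sqrt{44} = 2 \sqrt{11} \approx 6.6332$)
$37 \left(\left(188 - B{\left(-12,15 \right)}\right) + x\right) = 37 \left(\left(188 - \left(-3\right) 15\right) + 2 \sqrt{11}\right) = 37 \left(\left(188 - -45\right) + 2 \sqrt{11}\right) = 37 \left(\left(188 + 45\right) + 2 \sqrt{11}\right) = 37 \left(233 + 2 \sqrt{11}\right) = 8621 + 74 \sqrt{11}$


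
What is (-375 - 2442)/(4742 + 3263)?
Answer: -2817/8005 ≈ -0.35190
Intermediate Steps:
(-375 - 2442)/(4742 + 3263) = -2817/8005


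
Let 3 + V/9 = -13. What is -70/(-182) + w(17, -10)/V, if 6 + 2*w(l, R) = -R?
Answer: 347/936 ≈ 0.37073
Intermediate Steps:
w(l, R) = -3 - R/2 (w(l, R) = -3 + (-R)/2 = -3 - R/2)
V = -144 (V = -27 + 9*(-13) = -27 - 117 = -144)
-70/(-182) + w(17, -10)/V = -70/(-182) + (-3 - ½*(-10))/(-144) = -70*(-1/182) + (-3 + 5)*(-1/144) = 5/13 + 2*(-1/144) = 5/13 - 1/72 = 347/936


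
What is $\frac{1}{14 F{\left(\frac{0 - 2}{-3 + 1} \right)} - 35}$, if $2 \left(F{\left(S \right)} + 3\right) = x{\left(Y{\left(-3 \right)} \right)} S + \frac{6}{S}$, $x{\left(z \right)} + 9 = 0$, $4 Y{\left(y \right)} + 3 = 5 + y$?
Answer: $- \frac{1}{98} \approx -0.010204$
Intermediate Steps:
$Y{\left(y \right)} = \frac{1}{2} + \frac{y}{4}$ ($Y{\left(y \right)} = - \frac{3}{4} + \frac{5 + y}{4} = - \frac{3}{4} + \left(\frac{5}{4} + \frac{y}{4}\right) = \frac{1}{2} + \frac{y}{4}$)
$x{\left(z \right)} = -9$ ($x{\left(z \right)} = -9 + 0 = -9$)
$F{\left(S \right)} = -3 + \frac{3}{S} - \frac{9 S}{2}$ ($F{\left(S \right)} = -3 + \frac{- 9 S + \frac{6}{S}}{2} = -3 - \left(- \frac{3}{S} + \frac{9 S}{2}\right) = -3 + \frac{3}{S} - \frac{9 S}{2}$)
$\frac{1}{14 F{\left(\frac{0 - 2}{-3 + 1} \right)} - 35} = \frac{1}{14 \left(-3 + \frac{3}{\left(0 - 2\right) \frac{1}{-3 + 1}} - \frac{9 \frac{0 - 2}{-3 + 1}}{2}\right) - 35} = \frac{1}{14 \left(-3 + \frac{3}{\left(-2\right) \frac{1}{-2}} - \frac{9 \left(- \frac{2}{-2}\right)}{2}\right) - 35} = \frac{1}{14 \left(-3 + \frac{3}{\left(-2\right) \left(- \frac{1}{2}\right)} - \frac{9 \left(\left(-2\right) \left(- \frac{1}{2}\right)\right)}{2}\right) - 35} = \frac{1}{14 \left(-3 + \frac{3}{1} - \frac{9}{2}\right) - 35} = \frac{1}{14 \left(-3 + 3 \cdot 1 - \frac{9}{2}\right) - 35} = \frac{1}{14 \left(-3 + 3 - \frac{9}{2}\right) - 35} = \frac{1}{14 \left(- \frac{9}{2}\right) - 35} = \frac{1}{-63 - 35} = \frac{1}{-98} = - \frac{1}{98}$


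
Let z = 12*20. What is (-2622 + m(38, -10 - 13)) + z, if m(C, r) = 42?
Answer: -2340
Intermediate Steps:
z = 240
(-2622 + m(38, -10 - 13)) + z = (-2622 + 42) + 240 = -2580 + 240 = -2340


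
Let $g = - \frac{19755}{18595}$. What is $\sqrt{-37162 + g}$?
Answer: $\frac{i \sqrt{514000866451}}{3719} \approx 192.78 i$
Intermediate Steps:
$g = - \frac{3951}{3719}$ ($g = \left(-19755\right) \frac{1}{18595} = - \frac{3951}{3719} \approx -1.0624$)
$\sqrt{-37162 + g} = \sqrt{-37162 - \frac{3951}{3719}} = \sqrt{- \frac{138209429}{3719}} = \frac{i \sqrt{514000866451}}{3719}$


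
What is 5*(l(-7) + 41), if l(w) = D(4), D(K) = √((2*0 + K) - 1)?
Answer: 205 + 5*√3 ≈ 213.66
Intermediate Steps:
D(K) = √(-1 + K) (D(K) = √((0 + K) - 1) = √(K - 1) = √(-1 + K))
l(w) = √3 (l(w) = √(-1 + 4) = √3)
5*(l(-7) + 41) = 5*(√3 + 41) = 5*(41 + √3) = 205 + 5*√3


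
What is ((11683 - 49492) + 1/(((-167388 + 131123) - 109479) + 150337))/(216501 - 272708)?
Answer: 173656736/258158751 ≈ 0.67267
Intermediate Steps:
((11683 - 49492) + 1/(((-167388 + 131123) - 109479) + 150337))/(216501 - 272708) = (-37809 + 1/((-36265 - 109479) + 150337))/(-56207) = (-37809 + 1/(-145744 + 150337))*(-1/56207) = (-37809 + 1/4593)*(-1/56207) = -173656736/4593*(-1/56207) = 173656736/258158751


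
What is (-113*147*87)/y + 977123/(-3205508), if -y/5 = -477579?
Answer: -2321909816947/2551472175220 ≈ -0.91003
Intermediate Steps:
y = 2387895 (y = -5*(-477579) = 2387895)
(-113*147*87)/y + 977123/(-3205508) = (-113*147*87)/2387895 + 977123/(-3205508) = -16611*87*(1/2387895) + 977123*(-1/3205508) = -1445157*1/2387895 - 977123/3205508 = -481719/795965 - 977123/3205508 = -2321909816947/2551472175220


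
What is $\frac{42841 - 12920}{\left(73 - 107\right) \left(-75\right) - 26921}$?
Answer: $- \frac{29921}{24371} \approx -1.2277$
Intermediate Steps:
$\frac{42841 - 12920}{\left(73 - 107\right) \left(-75\right) - 26921} = \frac{29921}{\left(-34\right) \left(-75\right) - 26921} = \frac{29921}{2550 - 26921} = \frac{29921}{-24371} = 29921 \left(- \frac{1}{24371}\right) = - \frac{29921}{24371}$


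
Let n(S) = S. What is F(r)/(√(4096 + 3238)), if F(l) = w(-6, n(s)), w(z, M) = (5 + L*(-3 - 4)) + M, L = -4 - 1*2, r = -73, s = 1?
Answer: 24*√7334/3667 ≈ 0.56049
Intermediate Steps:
L = -6 (L = -4 - 2 = -6)
w(z, M) = 47 + M (w(z, M) = (5 - 6*(-3 - 4)) + M = (5 - 6*(-7)) + M = (5 + 42) + M = 47 + M)
F(l) = 48 (F(l) = 47 + 1 = 48)
F(r)/(√(4096 + 3238)) = 48/(√(4096 + 3238)) = 48/(√7334) = 48*(√7334/7334) = 24*√7334/3667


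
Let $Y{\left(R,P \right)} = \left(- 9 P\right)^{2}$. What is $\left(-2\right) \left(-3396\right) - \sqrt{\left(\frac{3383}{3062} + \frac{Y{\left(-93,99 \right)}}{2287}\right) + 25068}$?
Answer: $6792 - \frac{\sqrt{1246389772830654790}}{7002794} \approx 6632.6$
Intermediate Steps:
$Y{\left(R,P \right)} = 81 P^{2}$
$\left(-2\right) \left(-3396\right) - \sqrt{\left(\frac{3383}{3062} + \frac{Y{\left(-93,99 \right)}}{2287}\right) + 25068} = \left(-2\right) \left(-3396\right) - \sqrt{\left(\frac{3383}{3062} + \frac{81 \cdot 99^{2}}{2287}\right) + 25068} = 6792 - \sqrt{\left(3383 \cdot \frac{1}{3062} + 81 \cdot 9801 \cdot \frac{1}{2287}\right) + 25068} = 6792 - \sqrt{\left(\frac{3383}{3062} + 793881 \cdot \frac{1}{2287}\right) + 25068} = 6792 - \sqrt{\left(\frac{3383}{3062} + \frac{793881}{2287}\right) + 25068} = 6792 - \sqrt{\frac{2438600543}{7002794} + 25068} = 6792 - \sqrt{\frac{177984640535}{7002794}} = 6792 - \frac{\sqrt{1246389772830654790}}{7002794}$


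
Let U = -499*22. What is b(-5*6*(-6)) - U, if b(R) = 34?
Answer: 11012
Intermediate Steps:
U = -10978
b(-5*6*(-6)) - U = 34 - 1*(-10978) = 34 + 10978 = 11012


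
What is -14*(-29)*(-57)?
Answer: -23142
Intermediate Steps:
-14*(-29)*(-57) = 406*(-57) = -23142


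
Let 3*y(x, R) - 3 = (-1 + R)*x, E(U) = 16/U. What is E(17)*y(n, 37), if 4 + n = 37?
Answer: 6352/17 ≈ 373.65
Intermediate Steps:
n = 33 (n = -4 + 37 = 33)
y(x, R) = 1 + x*(-1 + R)/3 (y(x, R) = 1 + ((-1 + R)*x)/3 = 1 + (x*(-1 + R))/3 = 1 + x*(-1 + R)/3)
E(17)*y(n, 37) = (16/17)*(1 - ⅓*33 + (⅓)*37*33) = (16*(1/17))*(1 - 11 + 407) = (16/17)*397 = 6352/17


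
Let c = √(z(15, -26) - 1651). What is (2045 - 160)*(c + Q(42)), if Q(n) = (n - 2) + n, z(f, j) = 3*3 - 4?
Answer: 154570 + 1885*I*√1646 ≈ 1.5457e+5 + 76476.0*I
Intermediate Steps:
z(f, j) = 5 (z(f, j) = 9 - 4 = 5)
Q(n) = -2 + 2*n (Q(n) = (-2 + n) + n = -2 + 2*n)
c = I*√1646 (c = √(5 - 1651) = √(-1646) = I*√1646 ≈ 40.571*I)
(2045 - 160)*(c + Q(42)) = (2045 - 160)*(I*√1646 + (-2 + 2*42)) = 1885*(I*√1646 + (-2 + 84)) = 1885*(I*√1646 + 82) = 1885*(82 + I*√1646) = 154570 + 1885*I*√1646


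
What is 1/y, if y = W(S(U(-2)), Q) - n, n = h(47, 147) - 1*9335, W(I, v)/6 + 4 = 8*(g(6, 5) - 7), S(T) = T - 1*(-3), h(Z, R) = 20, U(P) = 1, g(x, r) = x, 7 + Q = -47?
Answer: 1/9243 ≈ 0.00010819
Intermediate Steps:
Q = -54 (Q = -7 - 47 = -54)
S(T) = 3 + T (S(T) = T + 3 = 3 + T)
W(I, v) = -72 (W(I, v) = -24 + 6*(8*(6 - 7)) = -24 + 6*(8*(-1)) = -24 + 6*(-8) = -24 - 48 = -72)
n = -9315 (n = 20 - 1*9335 = 20 - 9335 = -9315)
y = 9243 (y = -72 - 1*(-9315) = -72 + 9315 = 9243)
1/y = 1/9243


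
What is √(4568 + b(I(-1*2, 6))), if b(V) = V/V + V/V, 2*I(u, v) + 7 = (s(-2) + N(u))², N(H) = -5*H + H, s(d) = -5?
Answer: √4570 ≈ 67.602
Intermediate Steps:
N(H) = -4*H
I(u, v) = -7/2 + (-5 - 4*u)²/2
b(V) = 2 (b(V) = 1 + 1 = 2)
√(4568 + b(I(-1*2, 6))) = √(4568 + 2) = √4570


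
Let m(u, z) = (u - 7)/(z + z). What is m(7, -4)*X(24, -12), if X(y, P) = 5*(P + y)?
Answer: 0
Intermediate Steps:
X(y, P) = 5*P + 5*y
m(u, z) = (-7 + u)/(2*z) (m(u, z) = (-7 + u)/((2*z)) = (-7 + u)*(1/(2*z)) = (-7 + u)/(2*z))
m(7, -4)*X(24, -12) = ((½)*(-7 + 7)/(-4))*(5*(-12) + 5*24) = ((½)*(-¼)*0)*(-60 + 120) = 0*60 = 0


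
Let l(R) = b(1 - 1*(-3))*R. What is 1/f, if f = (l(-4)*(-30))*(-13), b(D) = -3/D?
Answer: 1/1170 ≈ 0.00085470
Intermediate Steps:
l(R) = -3*R/4 (l(R) = (-3/(1 - 1*(-3)))*R = (-3/(1 + 3))*R = (-3/4)*R = (-3*¼)*R = -3*R/4)
f = 1170 (f = (-¾*(-4)*(-30))*(-13) = (3*(-30))*(-13) = -90*(-13) = 1170)
1/f = 1/1170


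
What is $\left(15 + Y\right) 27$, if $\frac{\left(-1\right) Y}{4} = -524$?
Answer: $56997$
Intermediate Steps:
$Y = 2096$ ($Y = \left(-4\right) \left(-524\right) = 2096$)
$\left(15 + Y\right) 27 = \left(15 + 2096\right) 27 = 2111 \cdot 27 = 56997$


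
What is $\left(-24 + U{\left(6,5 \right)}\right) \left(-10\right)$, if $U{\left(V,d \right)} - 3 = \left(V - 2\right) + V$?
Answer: $110$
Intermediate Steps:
$U{\left(V,d \right)} = 1 + 2 V$ ($U{\left(V,d \right)} = 3 + \left(\left(V - 2\right) + V\right) = 3 + \left(\left(-2 + V\right) + V\right) = 3 + \left(-2 + 2 V\right) = 1 + 2 V$)
$\left(-24 + U{\left(6,5 \right)}\right) \left(-10\right) = \left(-24 + \left(1 + 2 \cdot 6\right)\right) \left(-10\right) = \left(-24 + \left(1 + 12\right)\right) \left(-10\right) = \left(-24 + 13\right) \left(-10\right) = \left(-11\right) \left(-10\right) = 110$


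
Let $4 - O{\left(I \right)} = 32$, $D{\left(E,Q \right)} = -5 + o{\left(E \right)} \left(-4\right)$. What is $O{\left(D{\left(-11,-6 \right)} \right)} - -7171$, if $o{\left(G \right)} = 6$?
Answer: $7143$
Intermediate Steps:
$D{\left(E,Q \right)} = -29$ ($D{\left(E,Q \right)} = -5 + 6 \left(-4\right) = -5 - 24 = -29$)
$O{\left(I \right)} = -28$ ($O{\left(I \right)} = 4 - 32 = -28$)
$O{\left(D{\left(-11,-6 \right)} \right)} - -7171 = -28 - -7171 = -28 + \left(-7320 + 14491\right) = -28 + 7171 = 7143$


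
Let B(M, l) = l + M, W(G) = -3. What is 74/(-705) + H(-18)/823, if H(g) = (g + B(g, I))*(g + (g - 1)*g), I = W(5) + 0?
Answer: -8969282/580215 ≈ -15.459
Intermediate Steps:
I = -3 (I = -3 + 0 = -3)
B(M, l) = M + l
H(g) = (-3 + 2*g)*(g + g*(-1 + g)) (H(g) = (g + (g - 3))*(g + (g - 1)*g) = (g + (-3 + g))*(g + (-1 + g)*g) = (-3 + 2*g)*(g + g*(-1 + g)))
74/(-705) + H(-18)/823 = 74/(-705) + ((-18)²*(-3 + 2*(-18)))/823 = 74*(-1/705) + (324*(-3 - 36))*(1/823) = -74/705 + (324*(-39))*(1/823) = -74/705 - 12636*1/823 = -74/705 - 12636/823 = -8969282/580215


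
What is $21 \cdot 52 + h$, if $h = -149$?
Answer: $943$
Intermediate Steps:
$21 \cdot 52 + h = 21 \cdot 52 - 149 = 1092 - 149 = 943$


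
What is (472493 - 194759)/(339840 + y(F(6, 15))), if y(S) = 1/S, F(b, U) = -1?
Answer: 277734/339839 ≈ 0.81725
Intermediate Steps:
(472493 - 194759)/(339840 + y(F(6, 15))) = (472493 - 194759)/(339840 + 1/(-1)) = 277734/(339840 - 1) = 277734/339839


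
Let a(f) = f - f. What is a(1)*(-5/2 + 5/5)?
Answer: 0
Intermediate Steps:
a(f) = 0
a(1)*(-5/2 + 5/5) = 0*(-5/2 + 5/5) = 0*(-5*1/2 + 5*(1/5)) = 0*(-5/2 + 1) = 0*(-3/2) = 0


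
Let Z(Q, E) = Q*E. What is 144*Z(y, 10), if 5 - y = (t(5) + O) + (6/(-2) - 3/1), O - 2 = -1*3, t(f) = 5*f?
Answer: -18720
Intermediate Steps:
O = -1 (O = 2 - 1*3 = 2 - 3 = -1)
y = -13 (y = 5 - ((5*5 - 1) + (6/(-2) - 3/1)) = 5 - ((25 - 1) + (6*(-½) - 3*1)) = 5 - (24 + (-3 - 3)) = 5 - (24 - 6) = 5 - 1*18 = 5 - 18 = -13)
Z(Q, E) = E*Q
144*Z(y, 10) = 144*(10*(-13)) = 144*(-130) = -18720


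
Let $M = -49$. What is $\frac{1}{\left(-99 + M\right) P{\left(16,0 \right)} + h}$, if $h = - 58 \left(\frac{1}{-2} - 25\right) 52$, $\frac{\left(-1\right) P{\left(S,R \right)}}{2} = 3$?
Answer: $\frac{1}{77796} \approx 1.2854 \cdot 10^{-5}$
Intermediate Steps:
$P{\left(S,R \right)} = -6$ ($P{\left(S,R \right)} = \left(-2\right) 3 = -6$)
$h = 76908$ ($h = - 58 \left(- \frac{1}{2} - 25\right) 52 = \left(-58\right) \left(- \frac{51}{2}\right) 52 = 1479 \cdot 52 = 76908$)
$\frac{1}{\left(-99 + M\right) P{\left(16,0 \right)} + h} = \frac{1}{\left(-99 - 49\right) \left(-6\right) + 76908} = \frac{1}{\left(-148\right) \left(-6\right) + 76908} = \frac{1}{888 + 76908} = \frac{1}{77796}$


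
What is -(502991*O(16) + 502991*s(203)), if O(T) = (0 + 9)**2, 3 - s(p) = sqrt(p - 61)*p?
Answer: -42251244 + 102107173*sqrt(142) ≈ 1.1745e+9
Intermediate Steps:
s(p) = 3 - p*sqrt(-61 + p) (s(p) = 3 - sqrt(p - 61)*p = 3 - sqrt(-61 + p)*p = 3 - p*sqrt(-61 + p))
O(T) = 81 (O(T) = 9**2 = 81)
-(502991*O(16) + 502991*s(203)) = -(42251244 - 502991*203*sqrt(-61 + 203)) = -(42251244 - 502991*203*sqrt(142)) = -(42251244 - 102107173*sqrt(142)) = -502991*(84 - 203*sqrt(142)) = -42251244 + 102107173*sqrt(142)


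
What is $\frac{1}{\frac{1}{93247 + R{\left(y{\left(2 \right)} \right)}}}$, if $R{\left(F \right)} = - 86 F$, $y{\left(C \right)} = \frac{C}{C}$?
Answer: $93161$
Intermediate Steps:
$y{\left(C \right)} = 1$
$\frac{1}{\frac{1}{93247 + R{\left(y{\left(2 \right)} \right)}}} = \frac{1}{\frac{1}{93247 - 86}} = \frac{1}{\frac{1}{93161}} = 93161$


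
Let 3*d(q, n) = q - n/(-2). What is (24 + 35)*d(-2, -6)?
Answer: -295/3 ≈ -98.333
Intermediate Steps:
d(q, n) = q/3 + n/6 (d(q, n) = (q - n/(-2))/3 = (q - n*(-1)/2)/3 = (q - (-1)*n/2)/3 = (q + n/2)/3 = q/3 + n/6)
(24 + 35)*d(-2, -6) = (24 + 35)*((1/3)*(-2) + (1/6)*(-6)) = 59*(-2/3 - 1) = 59*(-5/3) = -295/3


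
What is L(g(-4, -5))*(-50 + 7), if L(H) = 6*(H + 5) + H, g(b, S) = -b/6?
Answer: -4472/3 ≈ -1490.7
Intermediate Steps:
g(b, S) = -b/6 (g(b, S) = -b*(⅙) = -b/6)
L(H) = 30 + 7*H (L(H) = 6*(5 + H) + H = (30 + 6*H) + H = 30 + 7*H)
L(g(-4, -5))*(-50 + 7) = (30 + 7*(-⅙*(-4)))*(-50 + 7) = (30 + 7*(⅔))*(-43) = (30 + 14/3)*(-43) = (104/3)*(-43) = -4472/3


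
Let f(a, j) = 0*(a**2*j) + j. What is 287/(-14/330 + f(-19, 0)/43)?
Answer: -6765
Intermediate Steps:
f(a, j) = j (f(a, j) = 0*(j*a**2) + j = 0 + j = j)
287/(-14/330 + f(-19, 0)/43) = 287/(-14/330 + 0/43) = 287/(-14*1/330 + 0*(1/43)) = 287/(-7/165 + 0) = 287/(-7/165) = 287*(-165/7) = -6765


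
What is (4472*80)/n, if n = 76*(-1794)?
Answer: -3440/1311 ≈ -2.6240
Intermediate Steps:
n = -136344
(4472*80)/n = (4472*80)/(-136344) = 357760*(-1/136344) = -3440/1311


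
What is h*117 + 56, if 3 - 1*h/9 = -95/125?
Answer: 100382/25 ≈ 4015.3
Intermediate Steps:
h = 846/25 (h = 27 - (-855)/125 = 27 - 9*(-19/25) = 27 + 171/25 = 846/25 ≈ 33.840)
h*117 + 56 = (846/25)*117 + 56 = 98982/25 + 56 = 100382/25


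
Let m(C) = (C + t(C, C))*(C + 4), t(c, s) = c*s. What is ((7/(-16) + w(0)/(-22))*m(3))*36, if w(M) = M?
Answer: -1323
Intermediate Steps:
m(C) = (4 + C)*(C + C²) (m(C) = (C + C*C)*(C + 4) = (C + C²)*(4 + C) = (4 + C)*(C + C²))
((7/(-16) + w(0)/(-22))*m(3))*36 = ((7/(-16) + 0/(-22))*(3*(4 + 3² + 5*3)))*36 = ((7*(-1/16) + 0*(-1/22))*(3*(4 + 9 + 15)))*36 = ((-7/16 + 0)*(3*28))*36 = -7/16*84*36 = -147/4*36 = -1323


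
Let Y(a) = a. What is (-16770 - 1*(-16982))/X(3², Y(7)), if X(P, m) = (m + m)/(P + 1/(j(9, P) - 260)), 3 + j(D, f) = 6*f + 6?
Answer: 193556/1421 ≈ 136.21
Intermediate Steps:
j(D, f) = 3 + 6*f (j(D, f) = -3 + (6*f + 6) = -3 + (6 + 6*f) = 3 + 6*f)
X(P, m) = 2*m/(P + 1/(-257 + 6*P)) (X(P, m) = (m + m)/(P + 1/((3 + 6*P) - 260)) = (2*m)/(P + 1/(-257 + 6*P)) = 2*m/(P + 1/(-257 + 6*P)))
(-16770 - 1*(-16982))/X(3², Y(7)) = (-16770 - 1*(-16982))/((2*7*(-257 + 6*3²)/(1 - 257*3² + 6*(3²)²))) = (-16770 + 16982)/((2*7*(-257 + 6*9)/(1 - 257*9 + 6*9²))) = 212/((2*7*(-257 + 54)/(1 - 2313 + 6*81))) = 212/((2*7*(-203)/(1 - 2313 + 486))) = 212/((2*7*(-203)/(-1826))) = 212/((2*7*(-1/1826)*(-203))) = 212/(1421/913) = 212*(913/1421) = 193556/1421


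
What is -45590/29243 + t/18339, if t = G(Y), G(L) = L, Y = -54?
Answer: -279218044/178762459 ≈ -1.5620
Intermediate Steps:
t = -54
-45590/29243 + t/18339 = -45590/29243 - 54/18339 = -45590*1/29243 - 54*1/18339 = -45590/29243 - 18/6113 = -279218044/178762459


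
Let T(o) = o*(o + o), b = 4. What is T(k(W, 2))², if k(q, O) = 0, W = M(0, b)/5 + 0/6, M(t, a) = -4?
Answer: 0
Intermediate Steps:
W = -⅘ (W = -4/5 + 0/6 = -4*⅕ + 0*(⅙) = -⅘ + 0 = -⅘ ≈ -0.80000)
T(o) = 2*o² (T(o) = o*(2*o) = 2*o²)
T(k(W, 2))² = (2*0²)² = (2*0)² = 0² = 0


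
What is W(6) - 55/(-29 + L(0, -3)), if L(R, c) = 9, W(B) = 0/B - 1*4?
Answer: -5/4 ≈ -1.2500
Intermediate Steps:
W(B) = -4 (W(B) = 0 - 4 = -4)
W(6) - 55/(-29 + L(0, -3)) = -4 - 55/(-29 + 9) = -4 - 55/(-20) = -4 - 1/20*(-55) = -4 + 11/4 = -5/4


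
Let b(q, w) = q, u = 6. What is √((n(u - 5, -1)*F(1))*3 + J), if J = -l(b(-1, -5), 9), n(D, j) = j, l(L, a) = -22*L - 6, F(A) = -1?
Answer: I*√13 ≈ 3.6056*I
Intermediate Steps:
l(L, a) = -6 - 22*L
J = -16 (J = -(-6 - 22*(-1)) = -(-6 + 22) = -1*16 = -16)
√((n(u - 5, -1)*F(1))*3 + J) = √(-1*(-1)*3 - 16) = √(1*3 - 16) = √(3 - 16) = √(-13) = I*√13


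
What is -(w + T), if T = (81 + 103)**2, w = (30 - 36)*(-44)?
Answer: -34120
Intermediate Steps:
w = 264 (w = -6*(-44) = 264)
T = 33856 (T = 184**2 = 33856)
-(w + T) = -(264 + 33856) = -1*34120 = -34120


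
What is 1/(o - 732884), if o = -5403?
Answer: -1/738287 ≈ -1.3545e-6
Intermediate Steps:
1/(o - 732884) = 1/(-5403 - 732884) = 1/(-738287) = -1/738287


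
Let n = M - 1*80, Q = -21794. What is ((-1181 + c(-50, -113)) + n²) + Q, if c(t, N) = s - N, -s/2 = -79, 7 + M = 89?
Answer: -22700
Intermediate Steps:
M = 82 (M = -7 + 89 = 82)
s = 158 (s = -2*(-79) = 158)
c(t, N) = 158 - N
n = 2 (n = 82 - 1*80 = 82 - 80 = 2)
((-1181 + c(-50, -113)) + n²) + Q = ((-1181 + (158 - 1*(-113))) + 2²) - 21794 = ((-1181 + (158 + 113)) + 4) - 21794 = ((-1181 + 271) + 4) - 21794 = (-910 + 4) - 21794 = -906 - 21794 = -22700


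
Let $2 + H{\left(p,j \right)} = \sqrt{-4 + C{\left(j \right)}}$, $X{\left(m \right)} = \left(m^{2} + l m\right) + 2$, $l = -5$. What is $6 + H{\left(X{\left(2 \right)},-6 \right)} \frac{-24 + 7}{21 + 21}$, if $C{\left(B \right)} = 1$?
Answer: $\frac{143}{21} - \frac{17 i \sqrt{3}}{42} \approx 6.8095 - 0.70107 i$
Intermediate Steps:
$X{\left(m \right)} = 2 + m^{2} - 5 m$ ($X{\left(m \right)} = \left(m^{2} - 5 m\right) + 2 = 2 + m^{2} - 5 m$)
$H{\left(p,j \right)} = -2 + i \sqrt{3}$ ($H{\left(p,j \right)} = -2 + \sqrt{-4 + 1} = -2 + \sqrt{-3} = -2 + i \sqrt{3}$)
$6 + H{\left(X{\left(2 \right)},-6 \right)} \frac{-24 + 7}{21 + 21} = 6 + \left(-2 + i \sqrt{3}\right) \frac{-24 + 7}{21 + 21} = 6 + \left(-2 + i \sqrt{3}\right) \left(- \frac{17}{42}\right) = 6 + \left(\frac{17}{21} - \frac{17 i \sqrt{3}}{42}\right) = \frac{143}{21} - \frac{17 i \sqrt{3}}{42}$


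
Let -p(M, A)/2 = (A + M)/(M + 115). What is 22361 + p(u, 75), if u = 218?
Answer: 7445627/333 ≈ 22359.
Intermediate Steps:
p(M, A) = -2*(A + M)/(115 + M) (p(M, A) = -2*(A + M)/(M + 115) = -2*(A + M)/(115 + M))
22361 + p(u, 75) = 22361 + 2*(-1*75 - 1*218)/(115 + 218) = 22361 + 2*(-75 - 218)/333 = 22361 + 2*(1/333)*(-293) = 22361 - 586/333 = 7445627/333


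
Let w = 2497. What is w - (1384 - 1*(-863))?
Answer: 250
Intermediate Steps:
w - (1384 - 1*(-863)) = 2497 - (1384 - 1*(-863)) = 2497 - (1384 + 863) = 2497 - 1*2247 = 2497 - 2247 = 250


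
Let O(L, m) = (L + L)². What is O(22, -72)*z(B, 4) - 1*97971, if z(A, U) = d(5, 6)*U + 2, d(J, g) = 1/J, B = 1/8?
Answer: -462751/5 ≈ -92550.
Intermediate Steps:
B = ⅛ ≈ 0.12500
z(A, U) = 2 + U/5 (z(A, U) = U/5 + 2 = 2 + U/5)
O(L, m) = 4*L² (O(L, m) = (2*L)² = 4*L²)
O(22, -72)*z(B, 4) - 1*97971 = (4*22²)*(2 + (⅕)*4) - 1*97971 = (4*484)*(2 + ⅘) - 97971 = 1936*(14/5) - 97971 = 27104/5 - 97971 = -462751/5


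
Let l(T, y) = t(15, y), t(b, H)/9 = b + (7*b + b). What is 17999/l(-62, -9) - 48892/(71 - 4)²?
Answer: 21393731/5454135 ≈ 3.9225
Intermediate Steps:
t(b, H) = 81*b (t(b, H) = 9*(b + (7*b + b)) = 9*(b + 8*b) = 9*(9*b) = 81*b)
l(T, y) = 1215 (l(T, y) = 81*15 = 1215)
17999/l(-62, -9) - 48892/(71 - 4)² = 17999/1215 - 48892/(71 - 4)² = 17999*(1/1215) - 48892/(67²) = 17999/1215 - 48892/4489 = 21393731/5454135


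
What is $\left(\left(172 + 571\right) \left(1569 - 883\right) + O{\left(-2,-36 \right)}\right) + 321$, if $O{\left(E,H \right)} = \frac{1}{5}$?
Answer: $\frac{2550096}{5} \approx 5.1002 \cdot 10^{5}$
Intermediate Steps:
$O{\left(E,H \right)} = \frac{1}{5}$
$\left(\left(172 + 571\right) \left(1569 - 883\right) + O{\left(-2,-36 \right)}\right) + 321 = \left(\left(172 + 571\right) \left(1569 - 883\right) + \frac{1}{5}\right) + 321 = \left(743 \cdot 686 + \frac{1}{5}\right) + 321 = \left(509698 + \frac{1}{5}\right) + 321 = \frac{2548491}{5} + 321 = \frac{2550096}{5}$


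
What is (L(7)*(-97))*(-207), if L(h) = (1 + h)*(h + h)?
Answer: 2248848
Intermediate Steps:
L(h) = 2*h*(1 + h) (L(h) = (1 + h)*(2*h) = 2*h*(1 + h))
(L(7)*(-97))*(-207) = ((2*7*(1 + 7))*(-97))*(-207) = ((2*7*8)*(-97))*(-207) = (112*(-97))*(-207) = -10864*(-207) = 2248848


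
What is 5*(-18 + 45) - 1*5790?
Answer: -5655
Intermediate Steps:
5*(-18 + 45) - 1*5790 = 5*27 - 5790 = 135 - 5790 = -5655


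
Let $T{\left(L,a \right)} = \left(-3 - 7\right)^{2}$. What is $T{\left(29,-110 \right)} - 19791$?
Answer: $-19691$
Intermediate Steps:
$T{\left(L,a \right)} = 100$ ($T{\left(L,a \right)} = \left(-10\right)^{2} = 100$)
$T{\left(29,-110 \right)} - 19791 = 100 - 19791 = -19691$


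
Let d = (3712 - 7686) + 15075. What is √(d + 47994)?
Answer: √59095 ≈ 243.09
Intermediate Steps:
d = 11101 (d = -3974 + 15075 = 11101)
√(d + 47994) = √(11101 + 47994) = √59095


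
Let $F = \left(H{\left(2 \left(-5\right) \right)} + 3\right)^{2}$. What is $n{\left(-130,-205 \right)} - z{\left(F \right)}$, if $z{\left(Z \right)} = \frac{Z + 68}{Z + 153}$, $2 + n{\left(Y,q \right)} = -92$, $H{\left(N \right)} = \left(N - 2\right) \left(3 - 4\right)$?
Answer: $- \frac{35825}{378} \approx -94.775$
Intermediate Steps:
$H{\left(N \right)} = 2 - N$ ($H{\left(N \right)} = \left(-2 + N\right) \left(-1\right) = 2 - N$)
$n{\left(Y,q \right)} = -94$ ($n{\left(Y,q \right)} = -2 - 92 = -94$)
$F = 225$ ($F = \left(\left(2 - 2 \left(-5\right)\right) + 3\right)^{2} = \left(\left(2 - -10\right) + 3\right)^{2} = \left(\left(2 + 10\right) + 3\right)^{2} = \left(12 + 3\right)^{2} = 15^{2} = 225$)
$z{\left(Z \right)} = \frac{68 + Z}{153 + Z}$
$n{\left(-130,-205 \right)} - z{\left(F \right)} = -94 - \frac{68 + 225}{153 + 225} = -94 - \frac{1}{378} \cdot 293 = -94 - \frac{293}{378} = - \frac{35825}{378}$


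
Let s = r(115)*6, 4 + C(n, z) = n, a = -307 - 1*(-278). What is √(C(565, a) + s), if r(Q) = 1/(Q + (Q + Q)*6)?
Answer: 3*√139317555/1495 ≈ 23.686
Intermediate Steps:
a = -29 (a = -307 + 278 = -29)
C(n, z) = -4 + n
r(Q) = 1/(13*Q) (r(Q) = 1/(Q + (2*Q)*6) = 1/(Q + 12*Q) = 1/(13*Q))
s = 6/1495 (s = ((1/13)/115)*6 = ((1/13)*(1/115))*6 = (1/1495)*6 = 6/1495 ≈ 0.0040134)
√(C(565, a) + s) = √((-4 + 565) + 6/1495) = √(561 + 6/1495) = √(838701/1495) = 3*√139317555/1495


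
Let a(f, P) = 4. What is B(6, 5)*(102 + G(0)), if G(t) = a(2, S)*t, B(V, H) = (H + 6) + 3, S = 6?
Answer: 1428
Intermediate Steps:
B(V, H) = 9 + H (B(V, H) = (6 + H) + 3 = 9 + H)
G(t) = 4*t
B(6, 5)*(102 + G(0)) = (9 + 5)*(102 + 4*0) = 14*(102 + 0) = 14*102 = 1428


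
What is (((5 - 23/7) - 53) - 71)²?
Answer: 732736/49 ≈ 14954.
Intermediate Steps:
(((5 - 23/7) - 53) - 71)² = ((12/7 - 53) - 71)² = (-359/7 - 71)² = (-856/7)² = 732736/49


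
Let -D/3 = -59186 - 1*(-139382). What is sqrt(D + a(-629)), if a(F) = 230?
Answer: I*sqrt(240358) ≈ 490.26*I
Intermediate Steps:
D = -240588 (D = -3*(-59186 - 1*(-139382)) = -3*(-59186 + 139382) = -3*80196 = -240588)
sqrt(D + a(-629)) = sqrt(-240588 + 230) = sqrt(-240358) = I*sqrt(240358)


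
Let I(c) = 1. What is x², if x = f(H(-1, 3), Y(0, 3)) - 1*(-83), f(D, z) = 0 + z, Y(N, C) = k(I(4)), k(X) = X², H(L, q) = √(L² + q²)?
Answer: 7056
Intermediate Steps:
Y(N, C) = 1 (Y(N, C) = 1² = 1)
f(D, z) = z
x = 84 (x = 1 - 1*(-83) = 1 + 83 = 84)
x² = 84² = 7056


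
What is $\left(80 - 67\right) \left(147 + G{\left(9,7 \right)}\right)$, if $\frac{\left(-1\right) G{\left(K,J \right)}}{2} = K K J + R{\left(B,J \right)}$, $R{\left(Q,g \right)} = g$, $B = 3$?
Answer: $-13013$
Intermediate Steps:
$G{\left(K,J \right)} = - 2 J - 2 J K^{2}$ ($G{\left(K,J \right)} = - 2 \left(K K J + J\right) = - 2 \left(K^{2} J + J\right) = - 2 \left(J K^{2} + J\right) = - 2 \left(J + J K^{2}\right) = - 2 J - 2 J K^{2}$)
$\left(80 - 67\right) \left(147 + G{\left(9,7 \right)}\right) = \left(80 - 67\right) \left(147 + 2 \cdot 7 \left(-1 - 9^{2}\right)\right) = 13 \left(147 + 2 \cdot 7 \left(-1 - 81\right)\right) = 13 \left(147 + 2 \cdot 7 \left(-82\right)\right) = 13 \left(147 - 1148\right) = 13 \left(-1001\right) = -13013$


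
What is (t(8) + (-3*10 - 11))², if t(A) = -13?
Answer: 2916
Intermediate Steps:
(t(8) + (-3*10 - 11))² = (-13 + (-3*10 - 11))² = (-13 + (-30 - 11))² = (-13 - 41)² = (-54)² = 2916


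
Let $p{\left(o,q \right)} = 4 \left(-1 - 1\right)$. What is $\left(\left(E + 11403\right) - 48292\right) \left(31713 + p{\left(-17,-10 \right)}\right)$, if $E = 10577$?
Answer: $-834221960$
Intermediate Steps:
$p{\left(o,q \right)} = -8$ ($p{\left(o,q \right)} = 4 \left(-2\right) = -8$)
$\left(\left(E + 11403\right) - 48292\right) \left(31713 + p{\left(-17,-10 \right)}\right) = \left(\left(10577 + 11403\right) - 48292\right) \left(31713 - 8\right) = \left(21980 - 48292\right) 31705 = \left(-26312\right) 31705 = -834221960$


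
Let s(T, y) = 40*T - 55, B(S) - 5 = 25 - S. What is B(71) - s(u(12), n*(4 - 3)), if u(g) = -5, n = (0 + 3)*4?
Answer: 214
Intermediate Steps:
n = 12 (n = 3*4 = 12)
B(S) = 30 - S (B(S) = 5 + (25 - S) = 30 - S)
s(T, y) = -55 + 40*T
B(71) - s(u(12), n*(4 - 3)) = (30 - 1*71) - (-55 + 40*(-5)) = (30 - 71) - (-55 - 200) = -41 - 1*(-255) = -41 + 255 = 214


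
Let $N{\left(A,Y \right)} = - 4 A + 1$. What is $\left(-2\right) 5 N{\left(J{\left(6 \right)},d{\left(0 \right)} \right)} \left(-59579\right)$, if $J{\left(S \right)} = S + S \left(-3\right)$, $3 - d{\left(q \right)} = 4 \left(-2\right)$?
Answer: $29193710$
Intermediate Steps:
$d{\left(q \right)} = 11$ ($d{\left(q \right)} = 3 - 4 \left(-2\right) = 3 - -8 = 3 + 8 = 11$)
$J{\left(S \right)} = - 2 S$ ($J{\left(S \right)} = S - 3 S = - 2 S$)
$N{\left(A,Y \right)} = 1 - 4 A$
$\left(-2\right) 5 N{\left(J{\left(6 \right)},d{\left(0 \right)} \right)} \left(-59579\right) = \left(-2\right) 5 \left(1 - 4 \left(\left(-2\right) 6\right)\right) \left(-59579\right) = - 10 \left(1 - -48\right) \left(-59579\right) = - 10 \left(1 + 48\right) \left(-59579\right) = \left(-10\right) 49 \left(-59579\right) = \left(-490\right) \left(-59579\right) = 29193710$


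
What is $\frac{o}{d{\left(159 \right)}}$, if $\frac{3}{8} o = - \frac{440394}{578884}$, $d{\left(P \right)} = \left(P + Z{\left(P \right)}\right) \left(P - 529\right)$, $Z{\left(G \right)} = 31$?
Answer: $\frac{73399}{2543471575} \approx 2.8858 \cdot 10^{-5}$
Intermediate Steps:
$d{\left(P \right)} = \left(-529 + P\right) \left(31 + P\right)$ ($d{\left(P \right)} = \left(P + 31\right) \left(P - 529\right) = \left(31 + P\right) \left(-529 + P\right) = \left(-529 + P\right) \left(31 + P\right)$)
$o = - \frac{293596}{144721}$ ($o = \frac{8 \left(- \frac{440394}{578884}\right)}{3} = \frac{8 \left(\left(-440394\right) \frac{1}{578884}\right)}{3} = \frac{8}{3} \left(- \frac{220197}{289442}\right) = - \frac{293596}{144721} \approx -2.0287$)
$\frac{o}{d{\left(159 \right)}} = - \frac{293596}{144721 \left(-16399 + 159^{2} - 79182\right)} = - \frac{293596}{144721 \left(-16399 + 25281 - 79182\right)} = - \frac{293596}{144721 \left(-70300\right)} = \left(- \frac{293596}{144721}\right) \left(- \frac{1}{70300}\right) = \frac{73399}{2543471575}$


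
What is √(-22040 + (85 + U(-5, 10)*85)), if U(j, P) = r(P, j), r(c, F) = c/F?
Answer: 5*I*√885 ≈ 148.74*I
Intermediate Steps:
U(j, P) = P/j
√(-22040 + (85 + U(-5, 10)*85)) = √(-22040 + (85 + (10/(-5))*85)) = √(-22040 + (85 + (10*(-⅕))*85)) = √(-22040 + (85 - 2*85)) = √(-22040 + (85 - 170)) = √(-22040 - 85) = √(-22125) = 5*I*√885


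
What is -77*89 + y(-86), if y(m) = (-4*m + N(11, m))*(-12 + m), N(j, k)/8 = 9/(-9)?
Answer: -39781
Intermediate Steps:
N(j, k) = -8 (N(j, k) = 8*(9/(-9)) = 8*(9*(-⅑)) = 8*(-1) = -8)
y(m) = (-12 + m)*(-8 - 4*m) (y(m) = (-4*m - 8)*(-12 + m) = (-8 - 4*m)*(-12 + m) = (-12 + m)*(-8 - 4*m))
-77*89 + y(-86) = -77*89 + (96 - 4*(-86)² + 40*(-86)) = -6853 + (96 - 4*7396 - 3440) = -6853 + (96 - 29584 - 3440) = -6853 - 32928 = -39781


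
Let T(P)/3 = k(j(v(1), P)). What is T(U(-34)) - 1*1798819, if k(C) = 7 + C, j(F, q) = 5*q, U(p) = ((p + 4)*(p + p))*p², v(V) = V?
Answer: 33574802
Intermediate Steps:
U(p) = 2*p³*(4 + p) (U(p) = ((4 + p)*(2*p))*p² = (2*p*(4 + p))*p² = 2*p³*(4 + p))
T(P) = 21 + 15*P (T(P) = 3*(7 + 5*P) = 21 + 15*P)
T(U(-34)) - 1*1798819 = (21 + 15*(2*(-34)³*(4 - 34))) - 1*1798819 = (21 + 15*(2*(-39304)*(-30))) - 1798819 = (21 + 15*2358240) - 1798819 = (21 + 35373600) - 1798819 = 35373621 - 1798819 = 33574802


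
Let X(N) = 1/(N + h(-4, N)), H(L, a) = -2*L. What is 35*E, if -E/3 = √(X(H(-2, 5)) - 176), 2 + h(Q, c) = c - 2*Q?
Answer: -15*I*√34482/2 ≈ -1392.7*I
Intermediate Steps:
h(Q, c) = -2 + c - 2*Q (h(Q, c) = -2 + (c - 2*Q) = -2 + c - 2*Q)
X(N) = 1/(6 + 2*N) (X(N) = 1/(N + (-2 + N - 2*(-4))) = 1/(N + (-2 + N + 8)) = 1/(N + (6 + N)) = 1/(6 + 2*N))
E = -3*I*√34482/14 (E = -3*√(1/(2*(3 - 2*(-2))) - 176) = -3*√(1/(2*(3 + 4)) - 176) = -3*√((½)/7 - 176) = -3*√((½)*(⅐) - 176) = -3*√(1/14 - 176) = -3*I*√34482/14 ≈ -39.791*I)
35*E = 35*(-3*I*√34482/14) = -15*I*√34482/2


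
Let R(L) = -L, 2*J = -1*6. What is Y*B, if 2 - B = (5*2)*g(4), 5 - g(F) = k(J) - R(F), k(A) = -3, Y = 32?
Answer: -1216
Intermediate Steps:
J = -3 (J = (-1*6)/2 = (1/2)*(-6) = -3)
g(F) = 8 - F (g(F) = 5 - (-3 - (-1)*F) = 5 - (-3 + F) = 5 + (3 - F) = 8 - F)
B = -38 (B = 2 - 5*2*(8 - 1*4) = 2 - 10*(8 - 4) = 2 - 10*4 = 2 - 1*40 = 2 - 40 = -38)
Y*B = 32*(-38) = -1216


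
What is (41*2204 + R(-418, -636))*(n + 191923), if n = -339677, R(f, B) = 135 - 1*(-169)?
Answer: -13396559672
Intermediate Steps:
R(f, B) = 304 (R(f, B) = 135 + 169 = 304)
(41*2204 + R(-418, -636))*(n + 191923) = (41*2204 + 304)*(-339677 + 191923) = (90364 + 304)*(-147754) = 90668*(-147754) = -13396559672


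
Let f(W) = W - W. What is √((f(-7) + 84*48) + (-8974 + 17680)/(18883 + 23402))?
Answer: 11*√6620449690/14095 ≈ 63.500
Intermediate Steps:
f(W) = 0
√((f(-7) + 84*48) + (-8974 + 17680)/(18883 + 23402)) = √((0 + 84*48) + (-8974 + 17680)/(18883 + 23402)) = √((0 + 4032) + 8706/42285) = √(4032 + 8706*(1/42285)) = √(4032 + 2902/14095) = √(56833942/14095) = 11*√6620449690/14095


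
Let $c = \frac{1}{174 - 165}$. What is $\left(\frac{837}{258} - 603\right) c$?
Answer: $- \frac{5731}{86} \approx -66.64$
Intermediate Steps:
$c = \frac{1}{9} \approx 0.11111$
$\left(\frac{837}{258} - 603\right) c = \left(\frac{837}{258} - 603\right) \frac{1}{9} = \left(837 \cdot \frac{1}{258} - 603\right) \frac{1}{9} = \left(\frac{279}{86} - 603\right) \frac{1}{9} = \left(- \frac{51579}{86}\right) \frac{1}{9} = - \frac{5731}{86}$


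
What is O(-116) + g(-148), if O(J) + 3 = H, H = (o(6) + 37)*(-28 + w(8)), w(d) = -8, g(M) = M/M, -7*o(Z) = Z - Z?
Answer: -1334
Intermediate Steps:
o(Z) = 0 (o(Z) = -(Z - Z)/7 = -1/7*0 = 0)
g(M) = 1
H = -1332 (H = (0 + 37)*(-28 - 8) = 37*(-36) = -1332)
O(J) = -1335 (O(J) = -3 - 1332 = -1335)
O(-116) + g(-148) = -1335 + 1 = -1334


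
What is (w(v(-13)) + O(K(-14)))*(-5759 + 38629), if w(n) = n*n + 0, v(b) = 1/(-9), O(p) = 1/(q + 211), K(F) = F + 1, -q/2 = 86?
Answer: 1314800/1053 ≈ 1248.6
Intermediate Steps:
q = -172 (q = -2*86 = -172)
K(F) = 1 + F
O(p) = 1/39 (O(p) = 1/(-172 + 211) = 1/39)
v(b) = -1/9
w(n) = n**2 (w(n) = n**2 + 0 = n**2)
(w(v(-13)) + O(K(-14)))*(-5759 + 38629) = ((-1/9)**2 + 1/39)*(-5759 + 38629) = (1/81 + 1/39)*32870 = (40/1053)*32870 = 1314800/1053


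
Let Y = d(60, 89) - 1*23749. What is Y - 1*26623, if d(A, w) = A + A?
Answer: -50252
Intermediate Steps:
d(A, w) = 2*A
Y = -23629 (Y = 2*60 - 1*23749 = 120 - 23749 = -23629)
Y - 1*26623 = -23629 - 1*26623 = -23629 - 26623 = -50252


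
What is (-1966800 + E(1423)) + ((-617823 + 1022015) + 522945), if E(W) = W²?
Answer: 985266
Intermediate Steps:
(-1966800 + E(1423)) + ((-617823 + 1022015) + 522945) = (-1966800 + 1423²) + ((-617823 + 1022015) + 522945) = (-1966800 + 2024929) + (404192 + 522945) = 58129 + 927137 = 985266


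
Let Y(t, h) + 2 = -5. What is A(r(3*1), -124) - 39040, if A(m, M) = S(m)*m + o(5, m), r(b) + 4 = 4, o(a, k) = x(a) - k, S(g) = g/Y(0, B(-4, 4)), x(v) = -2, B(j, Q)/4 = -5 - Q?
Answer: -39042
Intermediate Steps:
B(j, Q) = -20 - 4*Q (B(j, Q) = 4*(-5 - Q) = -20 - 4*Q)
Y(t, h) = -7 (Y(t, h) = -2 - 5 = -7)
S(g) = -g/7 (S(g) = g/(-7) = g*(-⅐) = -g/7)
o(a, k) = -2 - k
r(b) = 0 (r(b) = -4 + 4 = 0)
A(m, M) = -2 - m - m²/7 (A(m, M) = (-m/7)*m + (-2 - m) = -m²/7 + (-2 - m) = -2 - m - m²/7)
A(r(3*1), -124) - 39040 = (-2 - 1*0 - ⅐*0²) - 39040 = (-2 + 0 - ⅐*0) - 39040 = (-2 + 0 + 0) - 39040 = -2 - 39040 = -39042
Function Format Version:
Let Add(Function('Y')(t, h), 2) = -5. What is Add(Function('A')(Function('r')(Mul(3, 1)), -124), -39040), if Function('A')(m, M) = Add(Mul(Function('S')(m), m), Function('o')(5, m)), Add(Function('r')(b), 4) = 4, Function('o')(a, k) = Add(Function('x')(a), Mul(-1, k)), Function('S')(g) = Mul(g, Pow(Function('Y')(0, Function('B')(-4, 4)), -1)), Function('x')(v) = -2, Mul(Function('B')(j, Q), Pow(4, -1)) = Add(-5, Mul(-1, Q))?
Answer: -39042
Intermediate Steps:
Function('B')(j, Q) = Add(-20, Mul(-4, Q)) (Function('B')(j, Q) = Mul(4, Add(-5, Mul(-1, Q))) = Add(-20, Mul(-4, Q)))
Function('Y')(t, h) = -7 (Function('Y')(t, h) = Add(-2, -5) = -7)
Function('S')(g) = Mul(Rational(-1, 7), g) (Function('S')(g) = Mul(g, Pow(-7, -1)) = Mul(g, Rational(-1, 7)) = Mul(Rational(-1, 7), g))
Function('o')(a, k) = Add(-2, Mul(-1, k))
Function('r')(b) = 0 (Function('r')(b) = Add(-4, 4) = 0)
Function('A')(m, M) = Add(-2, Mul(-1, m), Mul(Rational(-1, 7), Pow(m, 2))) (Function('A')(m, M) = Add(Mul(Mul(Rational(-1, 7), m), m), Add(-2, Mul(-1, m))) = Add(Mul(Rational(-1, 7), Pow(m, 2)), Add(-2, Mul(-1, m))) = Add(-2, Mul(-1, m), Mul(Rational(-1, 7), Pow(m, 2))))
Add(Function('A')(Function('r')(Mul(3, 1)), -124), -39040) = Add(Add(-2, Mul(-1, 0), Mul(Rational(-1, 7), Pow(0, 2))), -39040) = Add(Add(-2, 0, Mul(Rational(-1, 7), 0)), -39040) = Add(Add(-2, 0, 0), -39040) = Add(-2, -39040) = -39042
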